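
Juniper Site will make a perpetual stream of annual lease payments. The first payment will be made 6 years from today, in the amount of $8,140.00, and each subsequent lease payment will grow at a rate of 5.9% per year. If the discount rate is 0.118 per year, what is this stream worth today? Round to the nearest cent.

Value at end of year 5: C₁ / (r − g) = $8,140.00 / (0.118 − 0.059) = $137,966.1017
Discount to today: PV = $137,966.1017 / (1 + 0.118)^5 = $137,966.1017 / 1.746663 = $78,988.41

$78988.41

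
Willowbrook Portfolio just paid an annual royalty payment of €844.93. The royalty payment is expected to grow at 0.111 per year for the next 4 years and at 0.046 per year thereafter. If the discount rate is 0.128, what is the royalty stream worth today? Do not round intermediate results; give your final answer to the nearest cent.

D_1 = 938.71723
D_2 = 1042.91484
D_3 = 1158.67839
D_4 = 1287.29169
Terminal value at year 4: TV = D_4×(1+g_2)/(r−g_2) = 1346.50711/0.082 = 16420.81840
P_0 = D_1/(1+r)^1 + D_2/(1+r)^2 + D_3/(1+r)^3 + D_4/(1+r)^4 + TV/(1+r)^4
    = 832.19613 + 819.65416 + 807.30122 + 795.13445 + 10142.81256 = 13397.09851

€13397.10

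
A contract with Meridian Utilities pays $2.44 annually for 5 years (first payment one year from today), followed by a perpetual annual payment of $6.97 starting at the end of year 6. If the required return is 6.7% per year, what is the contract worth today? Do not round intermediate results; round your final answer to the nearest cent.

$85.31

PV of 5-year annuity: $2.44 × [1 − (1+0.067)^−5] / 0.067 = 10.08536
Perpetuity value at year 5: $6.97 / 0.067 = 104.02985
PV of perpetuity: 104.02985 / (1+0.067)^5 = 75.22044
Total PV = 10.08536 + 75.22044 = 85.30580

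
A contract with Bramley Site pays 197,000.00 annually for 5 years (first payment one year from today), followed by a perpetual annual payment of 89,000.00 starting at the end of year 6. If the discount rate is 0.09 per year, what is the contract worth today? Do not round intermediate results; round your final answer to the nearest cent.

PV of 5-year annuity: 197,000.00 × [1 − (1+0.09)^−5] / 0.09 = 766261.29888
Perpetuity value at year 5: 89,000.00 / 0.09 = 988888.88889
PV of perpetuity: 988888.88889 / (1+0.09)^5 = 642709.92645
Total PV = 766261.29888 + 642709.92645 = 1408971.22533

1408971.23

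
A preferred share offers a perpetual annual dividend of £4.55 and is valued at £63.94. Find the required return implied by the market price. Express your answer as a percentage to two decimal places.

7.12%

P = C/r ⇒ r = C/P = £4.55/£63.94 = 0.071160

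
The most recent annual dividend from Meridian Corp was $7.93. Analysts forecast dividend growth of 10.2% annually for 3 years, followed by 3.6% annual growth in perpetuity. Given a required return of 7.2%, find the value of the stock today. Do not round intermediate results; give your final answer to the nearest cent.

$273.05

D_1 = 8.73886
D_2 = 9.63022
D_3 = 10.61251
Terminal value at year 3: TV = D_3×(1+g_2)/(r−g_2) = 10.99456/0.036 = 305.40435
P_0 = D_1/(1+r)^1 + D_2/(1+r)^2 + D_3/(1+r)^3 + TV/(1+r)^3
    = 8.15192 + 8.38005 + 8.61457 + 247.90819 = 273.05473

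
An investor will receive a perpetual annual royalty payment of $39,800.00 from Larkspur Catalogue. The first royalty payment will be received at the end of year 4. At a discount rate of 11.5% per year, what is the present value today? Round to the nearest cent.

Value at end of year 3: C / r = $39,800.00 / 0.115 = $346,086.9565
Discount to today: PV = $346,086.9565 / (1 + 0.115)^3 = $346,086.9565 / 1.386196 = $249,666.70

$249666.70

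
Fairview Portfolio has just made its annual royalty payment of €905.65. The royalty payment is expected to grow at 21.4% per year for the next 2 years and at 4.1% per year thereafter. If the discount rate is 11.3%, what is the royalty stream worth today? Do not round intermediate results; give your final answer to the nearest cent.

€17643.81

D_1 = 1099.45910
D_2 = 1334.74335
Terminal value at year 2: TV = D_2×(1+g_2)/(r−g_2) = 1389.46782/0.072 = 19298.16423
P_0 = D_1/(1+r)^1 + D_2/(1+r)^2 + TV/(1+r)^2
    = 987.83387 + 1077.47558 + 15578.50110 = 17643.81055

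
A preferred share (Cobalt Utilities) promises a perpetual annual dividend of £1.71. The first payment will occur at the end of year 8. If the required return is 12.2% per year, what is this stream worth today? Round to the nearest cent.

Value at end of year 7: C / r = £1.71 / 0.122 = £14.0164
Discount to today: PV = £14.0164 / (1 + 0.122)^7 = £14.0164 / 2.238463 = £6.26

£6.26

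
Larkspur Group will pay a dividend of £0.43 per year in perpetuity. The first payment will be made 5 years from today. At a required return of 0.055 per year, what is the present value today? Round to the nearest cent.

£6.31

Value at end of year 4: C / r = £0.43 / 0.055 = £7.8182
Discount to today: PV = £7.8182 / (1 + 0.055)^4 = £7.8182 / 1.238825 = £6.31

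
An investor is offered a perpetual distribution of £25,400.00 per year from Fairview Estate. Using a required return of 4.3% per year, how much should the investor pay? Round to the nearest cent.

£590697.67

Level perpetuity: PV = C / r = £25,400.00 / 0.043 = £590,697.67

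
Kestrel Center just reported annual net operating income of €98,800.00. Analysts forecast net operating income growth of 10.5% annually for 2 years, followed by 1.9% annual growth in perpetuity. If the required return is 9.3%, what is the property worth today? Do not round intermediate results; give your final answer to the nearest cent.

D_1 = 109174.00000
D_2 = 120637.27000
Terminal value at year 2: TV = D_2×(1+g_2)/(r−g_2) = 122929.37813/0.074 = 1661207.81257
P_0 = D_1/(1+r)^1 + D_2/(1+r)^2 + TV/(1+r)^2
    = 99884.72095 + 100981.35101 + 1390540.49563 = 1591406.56759

€1591406.57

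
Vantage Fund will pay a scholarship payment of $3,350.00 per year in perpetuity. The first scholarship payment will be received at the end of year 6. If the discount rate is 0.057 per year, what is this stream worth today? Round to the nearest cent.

$44544.60

Value at end of year 5: C / r = $3,350.00 / 0.057 = $58,771.9298
Discount to today: PV = $58,771.9298 / (1 + 0.057)^5 = $58,771.9298 / 1.319395 = $44,544.60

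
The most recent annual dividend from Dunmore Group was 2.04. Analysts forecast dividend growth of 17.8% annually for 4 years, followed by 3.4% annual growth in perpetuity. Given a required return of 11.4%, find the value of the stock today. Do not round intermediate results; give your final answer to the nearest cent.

D_1 = 2.40312
D_2 = 2.83088
D_3 = 3.33477
D_4 = 3.92836
Terminal value at year 4: TV = D_4×(1+g_2)/(r−g_2) = 4.06192/0.08 = 50.77406
P_0 = D_1/(1+r)^1 + D_2/(1+r)^2 + D_3/(1+r)^3 + D_4/(1+r)^4 + TV/(1+r)^4
    = 2.15720 + 2.28113 + 2.41218 + 2.55077 + 32.96865 = 42.36993

42.37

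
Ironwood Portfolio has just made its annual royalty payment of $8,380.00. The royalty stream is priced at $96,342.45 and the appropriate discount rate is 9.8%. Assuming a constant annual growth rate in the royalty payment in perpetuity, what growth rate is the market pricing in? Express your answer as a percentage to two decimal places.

1.01%

P = D₀(1+g)/(r−g) ⇒ P(r−g) = D₀(1+g) ⇒ g(P+D₀) = P·r − D₀
g = (P·r − D₀)/(P + D₀) = ($96,342.45×0.098 − $8,380.00) / ($96,342.45 + $8,380.00) = 0.010137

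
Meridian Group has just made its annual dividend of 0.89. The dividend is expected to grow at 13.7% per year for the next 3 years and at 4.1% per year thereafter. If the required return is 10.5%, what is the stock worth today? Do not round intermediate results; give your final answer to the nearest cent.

D_1 = 1.01193
D_2 = 1.15056
D_3 = 1.30819
Terminal value at year 3: TV = D_3×(1+g_2)/(r−g_2) = 1.36183/0.064 = 21.27856
P_0 = D_1/(1+r)^1 + D_2/(1+r)^2 + D_3/(1+r)^3 + TV/(1+r)^3
    = 0.91577 + 0.94229 + 0.96958 + 15.77086 = 18.59851

18.60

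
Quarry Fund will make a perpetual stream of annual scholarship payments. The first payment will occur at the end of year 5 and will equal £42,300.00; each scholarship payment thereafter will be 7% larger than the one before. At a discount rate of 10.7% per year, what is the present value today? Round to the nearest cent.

£761286.55

Value at end of year 4: C₁ / (r − g) = £42,300.00 / (0.107 − 0.07) = £1,143,243.2432
Discount to today: PV = £1,143,243.2432 / (1 + 0.107)^4 = £1,143,243.2432 / 1.501725 = £761,286.55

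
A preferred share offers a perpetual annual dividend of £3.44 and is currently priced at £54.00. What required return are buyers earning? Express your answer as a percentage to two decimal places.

6.37%

P = C/r ⇒ r = C/P = £3.44/£54.00 = 0.063704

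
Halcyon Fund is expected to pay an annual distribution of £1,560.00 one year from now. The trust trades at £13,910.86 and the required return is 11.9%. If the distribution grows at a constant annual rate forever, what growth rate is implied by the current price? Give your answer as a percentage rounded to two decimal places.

0.69%

P = D₁/(r−g) ⇒ g = r − D₁/P = 0.119 − £1,560.00/£13,910.86 = 0.006857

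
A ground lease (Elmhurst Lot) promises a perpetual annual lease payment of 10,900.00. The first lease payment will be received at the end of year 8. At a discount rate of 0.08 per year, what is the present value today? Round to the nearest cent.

79500.57

Value at end of year 7: C / r = 10,900.00 / 0.08 = 136,250.0000
Discount to today: PV = 136,250.0000 / (1 + 0.08)^7 = 136,250.0000 / 1.713824 = 79,500.57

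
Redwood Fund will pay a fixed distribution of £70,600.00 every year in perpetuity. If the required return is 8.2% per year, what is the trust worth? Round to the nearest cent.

Level perpetuity: PV = C / r = £70,600.00 / 0.082 = £860,975.61

£860975.61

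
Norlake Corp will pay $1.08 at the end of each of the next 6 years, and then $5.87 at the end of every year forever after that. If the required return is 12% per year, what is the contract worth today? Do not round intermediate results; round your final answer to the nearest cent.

$29.22

PV of 6-year annuity: $1.08 × [1 − (1+0.12)^−6] / 0.12 = 4.44032
Perpetuity value at year 6: $5.87 / 0.12 = 48.91667
PV of perpetuity: 48.91667 / (1+0.12)^6 = 24.78271
Total PV = 4.44032 + 24.78271 = 29.22303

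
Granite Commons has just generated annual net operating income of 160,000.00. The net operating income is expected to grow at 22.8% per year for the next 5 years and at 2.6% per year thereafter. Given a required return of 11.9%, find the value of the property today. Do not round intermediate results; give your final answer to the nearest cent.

3875928.10

D_1 = 196480.00000
D_2 = 241277.44000
D_3 = 296288.69632
D_4 = 363842.51908
D_5 = 446798.61343
Terminal value at year 5: TV = D_5×(1+g_2)/(r−g_2) = 458415.37738/0.093 = 4929197.60624
P_0 = D_1/(1+r)^1 + D_2/(1+r)^2 + D_3/(1+r)^3 + D_4/(1+r)^4 + D_5/(1+r)^5 + TV/(1+r)^5
    = 175585.34406 + 192688.83155 + 211458.34240 + 232056.16127 + 254660.38073 + 2809479.03906 = 3875928.09906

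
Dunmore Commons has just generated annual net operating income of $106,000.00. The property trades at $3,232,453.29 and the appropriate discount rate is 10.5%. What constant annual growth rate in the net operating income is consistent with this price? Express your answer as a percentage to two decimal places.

P = D₀(1+g)/(r−g) ⇒ P(r−g) = D₀(1+g) ⇒ g(P+D₀) = P·r − D₀
g = (P·r − D₀)/(P + D₀) = ($3,232,453.29×0.105 − $106,000.00) / ($3,232,453.29 + $106,000.00) = 0.069915

6.99%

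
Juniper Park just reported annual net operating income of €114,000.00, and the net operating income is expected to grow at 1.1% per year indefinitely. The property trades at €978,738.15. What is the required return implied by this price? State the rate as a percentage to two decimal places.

12.88%

D₁ = €114,000.00 × 1.011 = €115,254.0000
P = D₁/(r − g) ⇒ r = D₁/P + g = €115,254.0000/€978,738.15 + 0.011 = 0.117758 + 0.011 = 0.128758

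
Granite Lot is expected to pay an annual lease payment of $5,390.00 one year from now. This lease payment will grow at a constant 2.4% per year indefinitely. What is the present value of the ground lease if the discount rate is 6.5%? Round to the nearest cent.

Growing perpetuity: P = D₁ / (r − g) = $5,390.0000 / (0.065 − 0.024) = $131,463.41

$131463.41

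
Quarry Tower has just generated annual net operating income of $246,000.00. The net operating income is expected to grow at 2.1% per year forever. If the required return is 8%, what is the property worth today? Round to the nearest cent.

D₁ = D₀ × (1 + g) = $246,000.00 × 1.021 = $251,166.0000
Growing perpetuity: P = D₁ / (r − g) = $251,166.0000 / (0.08 − 0.021) = $4,257,050.85

$4257050.85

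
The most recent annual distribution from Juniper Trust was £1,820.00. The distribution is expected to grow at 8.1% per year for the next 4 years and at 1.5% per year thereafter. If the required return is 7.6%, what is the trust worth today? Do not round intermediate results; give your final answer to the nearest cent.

D_1 = 1967.42000
D_2 = 2126.78102
D_3 = 2299.05028
D_4 = 2485.27336
Terminal value at year 4: TV = D_4×(1+g_2)/(r−g_2) = 2522.55246/0.061 = 41353.31895
P_0 = D_1/(1+r)^1 + D_2/(1+r)^2 + D_3/(1+r)^3 + D_4/(1+r)^4 + TV/(1+r)^4
    = 1828.45725 + 1836.95380 + 1845.48983 + 1854.06552 + 30850.43455 = 38215.40095

£38215.40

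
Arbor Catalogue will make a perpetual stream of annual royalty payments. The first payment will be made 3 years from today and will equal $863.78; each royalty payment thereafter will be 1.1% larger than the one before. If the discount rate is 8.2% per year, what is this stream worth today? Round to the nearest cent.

Value at end of year 2: C₁ / (r − g) = $863.78 / (0.082 − 0.011) = $12,165.9155
Discount to today: PV = $12,165.9155 / (1 + 0.082)^2 = $12,165.9155 / 1.170724 = $10,391.79

$10391.79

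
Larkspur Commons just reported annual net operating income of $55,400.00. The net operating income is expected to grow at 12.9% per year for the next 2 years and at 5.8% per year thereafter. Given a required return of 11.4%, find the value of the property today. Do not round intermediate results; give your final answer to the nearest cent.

D_1 = 62546.60000
D_2 = 70615.11140
Terminal value at year 2: TV = D_2×(1+g_2)/(r−g_2) = 74710.78786/0.056 = 1334121.21181
P_0 = D_1/(1+r)^1 + D_2/(1+r)^2 + TV/(1+r)^2
    = 56145.96050 + 56901.96536 + 1075040.70263 = 1188088.62849

$1188088.63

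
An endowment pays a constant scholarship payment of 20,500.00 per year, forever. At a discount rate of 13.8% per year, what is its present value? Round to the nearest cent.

Level perpetuity: PV = C / r = 20,500.00 / 0.138 = 148,550.72

148550.72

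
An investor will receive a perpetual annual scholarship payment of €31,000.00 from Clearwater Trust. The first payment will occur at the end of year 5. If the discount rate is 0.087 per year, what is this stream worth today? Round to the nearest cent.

€255225.62

Value at end of year 4: C / r = €31,000.00 / 0.087 = €356,321.8391
Discount to today: PV = €356,321.8391 / (1 + 0.087)^4 = €356,321.8391 / 1.396105 = €255,225.62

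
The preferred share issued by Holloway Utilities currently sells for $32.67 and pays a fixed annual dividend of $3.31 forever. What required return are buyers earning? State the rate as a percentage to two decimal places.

10.13%

P = C/r ⇒ r = C/P = $3.31/$32.67 = 0.101316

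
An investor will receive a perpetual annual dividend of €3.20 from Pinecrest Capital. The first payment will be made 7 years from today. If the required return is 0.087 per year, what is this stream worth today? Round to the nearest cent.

Value at end of year 6: C / r = €3.20 / 0.087 = €36.7816
Discount to today: PV = €36.7816 / (1 + 0.087)^6 = €36.7816 / 1.649595 = €22.30

€22.30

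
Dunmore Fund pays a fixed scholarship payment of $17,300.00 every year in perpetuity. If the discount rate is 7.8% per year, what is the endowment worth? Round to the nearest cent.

Level perpetuity: PV = C / r = $17,300.00 / 0.078 = $221,794.87

$221794.87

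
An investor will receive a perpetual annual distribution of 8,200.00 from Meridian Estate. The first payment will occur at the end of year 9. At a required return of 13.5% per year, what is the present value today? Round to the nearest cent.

22055.31

Value at end of year 8: C / r = 8,200.00 / 0.135 = 60,740.7407
Discount to today: PV = 60,740.7407 / (1 + 0.135)^8 = 60,740.7407 / 2.754019 = 22,055.31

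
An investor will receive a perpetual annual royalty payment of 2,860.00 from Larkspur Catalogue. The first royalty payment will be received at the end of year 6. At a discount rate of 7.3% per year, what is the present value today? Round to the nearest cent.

27545.11

Value at end of year 5: C / r = 2,860.00 / 0.073 = 39,178.0822
Discount to today: PV = 39,178.0822 / (1 + 0.073)^5 = 39,178.0822 / 1.422324 = 27,545.11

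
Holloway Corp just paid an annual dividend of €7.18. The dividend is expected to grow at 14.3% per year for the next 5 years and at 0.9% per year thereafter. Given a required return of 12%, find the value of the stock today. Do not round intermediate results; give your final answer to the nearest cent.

€110.42

D_1 = 8.20674
D_2 = 9.38030
D_3 = 10.72169
D_4 = 12.25489
D_5 = 14.00734
Terminal value at year 5: TV = D_5×(1+g_2)/(r−g_2) = 14.13340/0.111 = 127.32796
P_0 = D_1/(1+r)^1 + D_2/(1+r)^2 + D_3/(1+r)^3 + D_4/(1+r)^4 + D_5/(1+r)^5 + TV/(1+r)^5
    = 7.32745 + 7.47792 + 7.63149 + 7.78820 + 7.94814 + 72.24930 = 110.42250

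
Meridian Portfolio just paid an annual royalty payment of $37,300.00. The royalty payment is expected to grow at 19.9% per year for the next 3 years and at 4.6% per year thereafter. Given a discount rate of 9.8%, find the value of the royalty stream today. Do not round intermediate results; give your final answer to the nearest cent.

$1110762.36

D_1 = 44722.70000
D_2 = 53622.51730
D_3 = 64293.39824
Terminal value at year 3: TV = D_3×(1+g_2)/(r−g_2) = 67250.89456/0.052 = 1293286.43388
P_0 = D_1/(1+r)^1 + D_2/(1+r)^2 + D_3/(1+r)^3 + TV/(1+r)^3
    = 40731.05647 + 44477.72013 + 48569.02226 + 976984.56306 = 1110762.36191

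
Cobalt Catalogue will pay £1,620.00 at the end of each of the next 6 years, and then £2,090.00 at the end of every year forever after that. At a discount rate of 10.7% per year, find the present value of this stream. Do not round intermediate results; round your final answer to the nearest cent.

PV of 6-year annuity: £1,620.00 × [1 − (1+0.107)^−6] / 0.107 = 6913.11087
Perpetuity value at year 6: £2,090.00 / 0.107 = 19532.71028
PV of perpetuity: 19532.71028 / (1+0.107)^6 = 10613.94379
Total PV = 6913.11087 + 10613.94379 = 17527.05466

£17527.05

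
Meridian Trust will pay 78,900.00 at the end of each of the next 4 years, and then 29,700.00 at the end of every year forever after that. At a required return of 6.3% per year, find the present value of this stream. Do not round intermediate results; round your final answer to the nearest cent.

PV of 4-year annuity: 78,900.00 × [1 − (1+0.063)^−4] / 0.063 = 271529.14729
Perpetuity value at year 4: 29,700.00 / 0.063 = 471428.57143
PV of perpetuity: 471428.57143 / (1+0.063)^4 = 369217.97986
Total PV = 271529.14729 + 369217.97986 = 640747.12716

640747.13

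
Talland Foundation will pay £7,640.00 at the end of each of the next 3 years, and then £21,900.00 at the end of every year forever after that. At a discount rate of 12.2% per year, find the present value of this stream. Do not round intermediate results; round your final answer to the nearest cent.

£145375.45

PV of 3-year annuity: £7,640.00 × [1 − (1+0.122)^−3] / 0.122 = 18287.10919
Perpetuity value at year 3: £21,900.00 / 0.122 = 179508.19672
PV of perpetuity: 179508.19672 / (1+0.122)^3 = 127088.34185
Total PV = 18287.10919 + 127088.34185 = 145375.45104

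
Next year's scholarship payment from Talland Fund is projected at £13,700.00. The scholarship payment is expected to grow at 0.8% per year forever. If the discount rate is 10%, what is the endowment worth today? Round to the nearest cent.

£148913.04

Growing perpetuity: P = D₁ / (r − g) = £13,700.0000 / (0.1 − 0.008) = £148,913.04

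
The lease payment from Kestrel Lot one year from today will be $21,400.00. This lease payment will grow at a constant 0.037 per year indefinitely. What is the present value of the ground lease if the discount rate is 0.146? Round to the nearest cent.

Growing perpetuity: P = D₁ / (r − g) = $21,400.0000 / (0.146 − 0.037) = $196,330.28

$196330.28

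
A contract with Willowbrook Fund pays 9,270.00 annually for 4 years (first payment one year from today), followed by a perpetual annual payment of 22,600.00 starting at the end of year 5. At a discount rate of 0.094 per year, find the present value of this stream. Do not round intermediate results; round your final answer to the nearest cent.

197616.52

PV of 4-year annuity: 9,270.00 × [1 − (1+0.094)^−4] / 0.094 = 29770.40620
Perpetuity value at year 4: 22,600.00 / 0.094 = 240425.53191
PV of perpetuity: 240425.53191 / (1+0.094)^4 = 167846.11659
Total PV = 29770.40620 + 167846.11659 = 197616.52279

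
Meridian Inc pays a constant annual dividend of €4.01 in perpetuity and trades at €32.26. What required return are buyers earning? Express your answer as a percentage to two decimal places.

P = C/r ⇒ r = C/P = €4.01/€32.26 = 0.124303

12.43%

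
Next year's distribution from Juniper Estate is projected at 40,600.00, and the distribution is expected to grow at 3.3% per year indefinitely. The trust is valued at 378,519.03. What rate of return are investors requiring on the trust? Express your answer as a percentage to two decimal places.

14.03%

P = D₁/(r − g) ⇒ r = D₁/P + g = 40,600.0000/378,519.03 + 0.033 = 0.107260 + 0.033 = 0.140260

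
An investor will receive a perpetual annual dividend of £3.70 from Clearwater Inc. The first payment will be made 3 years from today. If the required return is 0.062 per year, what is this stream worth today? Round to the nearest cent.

£52.91

Value at end of year 2: C / r = £3.70 / 0.062 = £59.6774
Discount to today: PV = £59.6774 / (1 + 0.062)^2 = £59.6774 / 1.127844 = £52.91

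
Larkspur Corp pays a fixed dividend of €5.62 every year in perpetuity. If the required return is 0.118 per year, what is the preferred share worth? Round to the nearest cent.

€47.63

Level perpetuity: PV = C / r = €5.62 / 0.118 = €47.63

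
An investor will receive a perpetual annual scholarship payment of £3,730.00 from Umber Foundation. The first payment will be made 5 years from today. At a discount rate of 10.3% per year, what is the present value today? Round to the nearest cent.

Value at end of year 4: C / r = £3,730.00 / 0.103 = £36,213.5922
Discount to today: PV = £36,213.5922 / (1 + 0.103)^4 = £36,213.5922 / 1.480137 = £24,466.37

£24466.37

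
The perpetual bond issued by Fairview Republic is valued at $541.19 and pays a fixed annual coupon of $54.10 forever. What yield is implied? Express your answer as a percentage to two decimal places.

P = C/r ⇒ r = C/P = $54.10/$541.19 = 0.099965

10.00%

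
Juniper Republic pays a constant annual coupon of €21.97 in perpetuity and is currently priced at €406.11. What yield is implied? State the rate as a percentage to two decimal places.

5.41%

P = C/r ⇒ r = C/P = €21.97/€406.11 = 0.054099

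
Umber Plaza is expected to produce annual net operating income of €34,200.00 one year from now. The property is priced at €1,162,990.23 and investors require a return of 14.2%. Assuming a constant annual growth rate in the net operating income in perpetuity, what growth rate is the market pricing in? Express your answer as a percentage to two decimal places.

11.26%

P = D₁/(r−g) ⇒ g = r − D₁/P = 0.142 − €34,200.00/€1,162,990.23 = 0.112593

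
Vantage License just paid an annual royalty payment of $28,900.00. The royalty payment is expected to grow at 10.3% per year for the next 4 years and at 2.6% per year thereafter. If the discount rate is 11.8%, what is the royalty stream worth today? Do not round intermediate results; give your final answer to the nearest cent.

$417120.20

D_1 = 31876.70000
D_2 = 35160.00010
D_3 = 38781.48011
D_4 = 42775.97256
Terminal value at year 4: TV = D_4×(1+g_2)/(r−g_2) = 43888.14785/0.092 = 477045.08531
P_0 = D_1/(1+r)^1 + D_2/(1+r)^2 + D_3/(1+r)^3 + D_4/(1+r)^4 + TV/(1+r)^4
    = 28512.25403 + 28129.71037 + 27752.29923 + 27379.95174 + 305345.98354 = 417120.19890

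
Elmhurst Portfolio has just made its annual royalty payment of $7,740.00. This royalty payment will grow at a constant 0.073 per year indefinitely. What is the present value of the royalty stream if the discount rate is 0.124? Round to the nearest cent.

$162843.53

D₁ = D₀ × (1 + g) = $7,740.00 × 1.073 = $8,305.0200
Growing perpetuity: P = D₁ / (r − g) = $8,305.0200 / (0.124 − 0.073) = $162,843.53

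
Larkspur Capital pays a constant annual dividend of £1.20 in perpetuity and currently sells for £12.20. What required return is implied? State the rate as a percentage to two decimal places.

9.84%

P = C/r ⇒ r = C/P = £1.20/£12.20 = 0.098361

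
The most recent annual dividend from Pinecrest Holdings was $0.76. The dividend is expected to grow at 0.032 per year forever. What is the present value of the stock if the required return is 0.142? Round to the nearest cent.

D₁ = D₀ × (1 + g) = $0.76 × 1.032 = $0.7843
Growing perpetuity: P = D₁ / (r − g) = $0.7843 / (0.142 − 0.032) = $7.13

$7.13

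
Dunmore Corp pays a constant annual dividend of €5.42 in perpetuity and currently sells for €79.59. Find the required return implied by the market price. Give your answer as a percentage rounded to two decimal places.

P = C/r ⇒ r = C/P = €5.42/€79.59 = 0.068099

6.81%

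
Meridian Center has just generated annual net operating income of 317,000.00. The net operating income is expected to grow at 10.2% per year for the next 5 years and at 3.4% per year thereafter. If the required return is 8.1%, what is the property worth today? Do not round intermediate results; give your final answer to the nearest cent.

D_1 = 349334.00000
D_2 = 384966.06800
D_3 = 424232.60694
D_4 = 467504.33284
D_5 = 515189.77479
Terminal value at year 5: TV = D_5×(1+g_2)/(r−g_2) = 532706.22714/0.047 = 11334175.04546
P_0 = D_1/(1+r)^1 + D_2/(1+r)^2 + D_3/(1+r)^3 + D_4/(1+r)^4 + D_5/(1+r)^5 + TV/(1+r)^5
    = 323158.18686 + 329436.00548 + 335835.77987 + 342359.87920 + 349010.71867 + 7678235.81069 = 9358036.38077

9358036.38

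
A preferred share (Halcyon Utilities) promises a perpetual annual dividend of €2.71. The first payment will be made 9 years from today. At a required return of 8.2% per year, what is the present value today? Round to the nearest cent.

Value at end of year 8: C / r = €2.71 / 0.082 = €33.0488
Discount to today: PV = €33.0488 / (1 + 0.082)^8 = €33.0488 / 1.878530 = €17.59

€17.59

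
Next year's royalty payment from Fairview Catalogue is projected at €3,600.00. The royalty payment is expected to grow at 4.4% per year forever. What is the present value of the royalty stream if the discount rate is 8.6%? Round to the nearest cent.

Growing perpetuity: P = D₁ / (r − g) = €3,600.0000 / (0.086 − 0.044) = €85,714.29

€85714.29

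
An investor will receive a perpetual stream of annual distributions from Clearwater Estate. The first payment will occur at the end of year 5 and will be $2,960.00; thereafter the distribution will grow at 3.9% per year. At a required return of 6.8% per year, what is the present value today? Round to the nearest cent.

$78452.85

Value at end of year 4: C₁ / (r − g) = $2,960.00 / (0.068 − 0.039) = $102,068.9655
Discount to today: PV = $102,068.9655 / (1 + 0.068)^4 = $102,068.9655 / 1.301023 = $78,452.85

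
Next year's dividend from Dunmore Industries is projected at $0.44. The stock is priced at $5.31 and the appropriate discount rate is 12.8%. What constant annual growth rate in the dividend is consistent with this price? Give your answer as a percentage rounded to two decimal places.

4.51%

P = D₁/(r−g) ⇒ g = r − D₁/P = 0.128 − $0.44/$5.31 = 0.045137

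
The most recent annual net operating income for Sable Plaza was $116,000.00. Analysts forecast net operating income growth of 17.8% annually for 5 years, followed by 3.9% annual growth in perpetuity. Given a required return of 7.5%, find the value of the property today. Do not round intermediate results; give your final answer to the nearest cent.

D_1 = 136648.00000
D_2 = 160971.34400
D_3 = 189624.24323
D_4 = 223377.35853
D_5 = 263138.52835
Terminal value at year 5: TV = D_5×(1+g_2)/(r−g_2) = 273400.93095/0.036 = 7594470.30418
P_0 = D_1/(1+r)^1 + D_2/(1+r)^2 + D_3/(1+r)^3 + D_4/(1+r)^4 + D_5/(1+r)^5 + TV/(1+r)^5
    = 127114.41860 + 139293.75360 + 152640.03882 + 167265.08441 + 183291.41342 + 5289993.84851 = 6059598.55736

$6059598.56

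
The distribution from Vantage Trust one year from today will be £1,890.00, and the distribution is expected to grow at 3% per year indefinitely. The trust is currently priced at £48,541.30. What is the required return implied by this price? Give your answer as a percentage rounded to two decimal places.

P = D₁/(r − g) ⇒ r = D₁/P + g = £1,890.0000/£48,541.30 + 0.03 = 0.038936 + 0.03 = 0.068936

6.89%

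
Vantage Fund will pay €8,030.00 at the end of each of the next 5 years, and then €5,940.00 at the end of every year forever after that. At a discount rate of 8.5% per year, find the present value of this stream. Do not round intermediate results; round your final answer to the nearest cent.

PV of 5-year annuity: €8,030.00 × [1 − (1+0.085)^−5] / 0.085 = 31643.35589
Perpetuity value at year 5: €5,940.00 / 0.085 = 69882.35294
PV of perpetuity: 69882.35294 / (1+0.085)^5 = 46474.93899
Total PV = 31643.35589 + 46474.93899 = 78118.29489

€78118.29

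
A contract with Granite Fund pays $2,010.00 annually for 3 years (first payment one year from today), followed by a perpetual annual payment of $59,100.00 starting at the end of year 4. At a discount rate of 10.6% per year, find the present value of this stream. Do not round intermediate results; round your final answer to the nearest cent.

PV of 3-year annuity: $2,010.00 × [1 − (1+0.106)^−3] / 0.106 = 4946.24084
Perpetuity value at year 3: $59,100.00 / 0.106 = 557547.16981
PV of perpetuity: 557547.16981 / (1+0.106)^3 = 412112.92433
Total PV = 4946.24084 + 412112.92433 = 417059.16517

$417059.17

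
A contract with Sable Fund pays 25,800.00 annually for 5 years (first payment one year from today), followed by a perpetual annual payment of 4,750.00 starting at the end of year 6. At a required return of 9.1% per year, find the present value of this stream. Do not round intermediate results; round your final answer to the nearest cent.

133862.96

PV of 5-year annuity: 25,800.00 × [1 − (1+0.091)^−5] / 0.091 = 100093.15900
Perpetuity value at year 5: 4,750.00 / 0.091 = 52197.80220
PV of perpetuity: 52197.80220 / (1+0.091)^5 = 33769.79812
Total PV = 100093.15900 + 33769.79812 = 133862.95712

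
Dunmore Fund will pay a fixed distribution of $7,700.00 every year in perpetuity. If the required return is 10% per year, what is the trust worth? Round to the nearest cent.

Level perpetuity: PV = C / r = $7,700.00 / 0.1 = $77,000.00

$77000.00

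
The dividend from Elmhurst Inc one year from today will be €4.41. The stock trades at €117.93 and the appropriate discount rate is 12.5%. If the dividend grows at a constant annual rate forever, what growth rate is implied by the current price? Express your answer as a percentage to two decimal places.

P = D₁/(r−g) ⇒ g = r − D₁/P = 0.125 − €4.41/€117.93 = 0.087605

8.76%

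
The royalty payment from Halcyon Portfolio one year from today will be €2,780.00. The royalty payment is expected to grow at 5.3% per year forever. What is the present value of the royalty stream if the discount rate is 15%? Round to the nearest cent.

Growing perpetuity: P = D₁ / (r − g) = €2,780.0000 / (0.15 − 0.053) = €28,659.79

€28659.79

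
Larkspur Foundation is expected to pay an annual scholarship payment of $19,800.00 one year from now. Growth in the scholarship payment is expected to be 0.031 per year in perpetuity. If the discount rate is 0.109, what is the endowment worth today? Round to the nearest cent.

Growing perpetuity: P = D₁ / (r − g) = $19,800.0000 / (0.109 − 0.031) = $253,846.15

$253846.15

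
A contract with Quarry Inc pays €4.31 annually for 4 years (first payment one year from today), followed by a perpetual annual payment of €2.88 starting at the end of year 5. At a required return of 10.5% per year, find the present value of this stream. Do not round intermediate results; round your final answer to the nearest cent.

€31.91

PV of 4-year annuity: €4.31 × [1 − (1+0.105)^−4] / 0.105 = 13.51555
Perpetuity value at year 4: €2.88 / 0.105 = 27.42857
PV of perpetuity: 27.42857 / (1+0.105)^4 = 18.39730
Total PV = 13.51555 + 18.39730 = 31.91285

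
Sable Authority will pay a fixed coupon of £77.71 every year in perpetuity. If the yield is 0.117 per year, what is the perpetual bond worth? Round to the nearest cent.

£664.19

Level perpetuity: PV = C / r = £77.71 / 0.117 = £664.19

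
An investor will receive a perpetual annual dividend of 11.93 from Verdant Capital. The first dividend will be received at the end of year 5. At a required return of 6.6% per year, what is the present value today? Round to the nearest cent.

139.98

Value at end of year 4: C / r = 11.93 / 0.066 = 180.7576
Discount to today: PV = 180.7576 / (1 + 0.066)^4 = 180.7576 / 1.291305 = 139.98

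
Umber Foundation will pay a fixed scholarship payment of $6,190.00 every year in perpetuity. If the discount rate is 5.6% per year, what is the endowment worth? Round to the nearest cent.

Level perpetuity: PV = C / r = $6,190.00 / 0.056 = $110,535.71

$110535.71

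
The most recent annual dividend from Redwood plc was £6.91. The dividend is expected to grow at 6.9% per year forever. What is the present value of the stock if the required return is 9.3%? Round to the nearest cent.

£307.78

D₁ = D₀ × (1 + g) = £6.91 × 1.069 = £7.3868
Growing perpetuity: P = D₁ / (r − g) = £7.3868 / (0.093 − 0.069) = £307.78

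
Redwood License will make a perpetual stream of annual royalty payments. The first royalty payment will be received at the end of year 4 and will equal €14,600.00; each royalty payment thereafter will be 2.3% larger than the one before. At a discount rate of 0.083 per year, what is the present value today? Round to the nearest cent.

€191565.03

Value at end of year 3: C₁ / (r − g) = €14,600.00 / (0.083 − 0.023) = €243,333.3333
Discount to today: PV = €243,333.3333 / (1 + 0.083)^3 = €243,333.3333 / 1.270239 = €191,565.03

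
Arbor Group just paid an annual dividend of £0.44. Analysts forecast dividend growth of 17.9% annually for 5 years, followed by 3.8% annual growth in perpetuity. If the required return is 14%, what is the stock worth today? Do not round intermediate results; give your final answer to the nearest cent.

D_1 = 0.51876
D_2 = 0.61162
D_3 = 0.72110
D_4 = 0.85017
D_5 = 1.00236
Terminal value at year 5: TV = D_5×(1+g_2)/(r−g_2) = 1.04044/0.102 = 10.20044
P_0 = D_1/(1+r)^1 + D_2/(1+r)^2 + D_3/(1+r)^3 + D_4/(1+r)^4 + D_5/(1+r)^5 + TV/(1+r)^5
    = 0.45505 + 0.47062 + 0.48672 + 0.50337 + 0.52059 + 5.29779 = 7.73415

£7.73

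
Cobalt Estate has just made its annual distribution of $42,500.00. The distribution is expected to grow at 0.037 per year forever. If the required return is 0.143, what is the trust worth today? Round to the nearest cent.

D₁ = D₀ × (1 + g) = $42,500.00 × 1.037 = $44,072.5000
Growing perpetuity: P = D₁ / (r − g) = $44,072.5000 / (0.143 − 0.037) = $415,778.30

$415778.30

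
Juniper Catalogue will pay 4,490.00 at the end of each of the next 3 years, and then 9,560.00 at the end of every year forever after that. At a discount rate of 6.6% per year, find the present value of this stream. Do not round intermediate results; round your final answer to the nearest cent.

PV of 3-year annuity: 4,490.00 × [1 − (1+0.066)^−3] / 0.066 = 11869.82557
Perpetuity value at year 3: 9,560.00 / 0.066 = 144848.48485
PV of perpetuity: 144848.48485 / (1+0.066)^3 = 119575.53776
Total PV = 11869.82557 + 119575.53776 = 131445.36333

131445.36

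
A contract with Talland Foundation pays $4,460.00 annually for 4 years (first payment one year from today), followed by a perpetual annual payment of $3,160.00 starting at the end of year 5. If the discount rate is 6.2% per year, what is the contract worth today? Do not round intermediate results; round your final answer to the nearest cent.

PV of 4-year annuity: $4,460.00 × [1 − (1+0.062)^−4] / 0.062 = 15383.85712
Perpetuity value at year 4: $3,160.00 / 0.062 = 50967.74194
PV of perpetuity: 50967.74194 / (1+0.062)^4 = 40067.96873
Total PV = 15383.85712 + 40067.96873 = 55451.82585

$55451.83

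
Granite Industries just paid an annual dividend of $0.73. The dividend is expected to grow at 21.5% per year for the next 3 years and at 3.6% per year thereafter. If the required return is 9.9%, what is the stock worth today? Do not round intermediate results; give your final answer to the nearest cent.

$18.91

D_1 = 0.88695
D_2 = 1.07764
D_3 = 1.30934
Terminal value at year 3: TV = D_3×(1+g_2)/(r−g_2) = 1.35647/0.063 = 21.53133
P_0 = D_1/(1+r)^1 + D_2/(1+r)^2 + D_3/(1+r)^3 + TV/(1+r)^3
    = 0.80705 + 0.89224 + 0.98641 + 16.22101 = 18.90671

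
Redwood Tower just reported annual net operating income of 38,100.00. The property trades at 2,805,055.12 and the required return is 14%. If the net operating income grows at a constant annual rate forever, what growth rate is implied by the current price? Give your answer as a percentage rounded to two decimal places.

P = D₀(1+g)/(r−g) ⇒ P(r−g) = D₀(1+g) ⇒ g(P+D₀) = P·r − D₀
g = (P·r − D₀)/(P + D₀) = (2,805,055.12×0.14 − 38,100.00) / (2,805,055.12 + 38,100.00) = 0.124723

12.47%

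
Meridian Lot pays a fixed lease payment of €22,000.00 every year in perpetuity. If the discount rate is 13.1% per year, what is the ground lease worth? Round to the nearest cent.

€167938.93

Level perpetuity: PV = C / r = €22,000.00 / 0.131 = €167,938.93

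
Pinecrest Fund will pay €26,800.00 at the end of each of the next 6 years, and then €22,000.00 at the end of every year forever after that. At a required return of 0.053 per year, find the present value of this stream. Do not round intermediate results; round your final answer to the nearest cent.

PV of 6-year annuity: €26,800.00 × [1 − (1+0.053)^−6] / 0.053 = 134733.16360
Perpetuity value at year 6: €22,000.00 / 0.053 = 415094.33962
PV of perpetuity: 415094.33962 / (1+0.053)^6 = 304492.48891
Total PV = 134733.16360 + 304492.48891 = 439225.65251

€439225.65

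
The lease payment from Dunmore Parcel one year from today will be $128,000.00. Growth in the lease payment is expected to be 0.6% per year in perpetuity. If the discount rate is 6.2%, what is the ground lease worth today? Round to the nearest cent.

Growing perpetuity: P = D₁ / (r − g) = $128,000.0000 / (0.062 − 0.006) = $2,285,714.29

$2285714.29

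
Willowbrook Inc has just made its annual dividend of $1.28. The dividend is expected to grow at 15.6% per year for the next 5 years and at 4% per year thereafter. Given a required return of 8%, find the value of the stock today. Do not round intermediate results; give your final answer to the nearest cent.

D_1 = 1.47968
D_2 = 1.71051
D_3 = 1.97735
D_4 = 2.28582
D_5 = 2.64240
Terminal value at year 5: TV = D_5×(1+g_2)/(r−g_2) = 2.74810/0.04 = 68.70249
P_0 = D_1/(1+r)^1 + D_2/(1+r)^2 + D_3/(1+r)^3 + D_4/(1+r)^4 + D_5/(1+r)^5 + TV/(1+r)^5
    = 1.37007 + 1.46649 + 1.56968 + 1.68014 + 1.79838 + 46.75776 = 54.64252

$54.64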